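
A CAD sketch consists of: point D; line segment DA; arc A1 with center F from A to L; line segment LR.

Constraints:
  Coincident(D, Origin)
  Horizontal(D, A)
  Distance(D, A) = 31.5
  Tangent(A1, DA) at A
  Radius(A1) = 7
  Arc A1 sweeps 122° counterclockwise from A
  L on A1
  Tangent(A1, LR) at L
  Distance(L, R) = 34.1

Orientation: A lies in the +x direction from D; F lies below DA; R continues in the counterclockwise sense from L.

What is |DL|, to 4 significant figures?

27.72

D is at the origin; DA is horizontal with |DA| = 31.5 and A on the +x side, so A = (31.50, 0.000). The tangent condition forces FA to be normal to DA, so F = A + (0, -7) = (31.50, -7.000). On A1, A sits at bearing 90° from F; a 122° counterclockwise sweep puts L at bearing 212°, so L = F + 7.0·(cos 212°, sin 212°) = (25.56, -10.71). Then |DL| = |L − D| = 27.72.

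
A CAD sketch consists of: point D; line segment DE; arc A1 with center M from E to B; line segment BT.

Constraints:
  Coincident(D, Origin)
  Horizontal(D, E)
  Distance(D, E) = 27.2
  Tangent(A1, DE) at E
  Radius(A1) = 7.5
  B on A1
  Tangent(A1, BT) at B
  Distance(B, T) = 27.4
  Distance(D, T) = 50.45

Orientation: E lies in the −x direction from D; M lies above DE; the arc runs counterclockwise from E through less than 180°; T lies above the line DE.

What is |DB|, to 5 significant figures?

24.243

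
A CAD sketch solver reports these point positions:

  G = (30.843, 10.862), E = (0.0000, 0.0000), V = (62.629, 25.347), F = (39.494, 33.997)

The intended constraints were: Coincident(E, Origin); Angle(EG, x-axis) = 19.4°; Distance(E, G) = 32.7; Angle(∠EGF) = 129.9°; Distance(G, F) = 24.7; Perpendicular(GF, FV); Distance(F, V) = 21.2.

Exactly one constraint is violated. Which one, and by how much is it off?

Distance(F, V) = 21.2 — off by 3.50.

E = (0.00, 0.00) ✓; EG at 19.40° ✓; |EG| = 32.70 ✓; ∠EGF = 129.9° ✓; |GF| = 24.70 ✓; ∠(GF, FV) = 90.00° ✓; |FV| = 24.70 ✗.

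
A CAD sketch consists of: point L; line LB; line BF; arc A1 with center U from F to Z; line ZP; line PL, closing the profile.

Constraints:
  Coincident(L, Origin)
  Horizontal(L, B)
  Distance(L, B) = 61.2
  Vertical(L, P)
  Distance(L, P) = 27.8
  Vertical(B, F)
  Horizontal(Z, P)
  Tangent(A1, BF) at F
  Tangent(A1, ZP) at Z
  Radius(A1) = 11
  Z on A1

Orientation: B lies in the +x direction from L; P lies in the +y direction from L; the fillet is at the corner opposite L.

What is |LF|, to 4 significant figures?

63.46

L is at the origin; L and B share the same y with |LB| = 61.2 and B on the +x side, so B = (61.20, 0.000). L and P share the same x with |LP| = 27.8 and P on the +y side, so P = (0.000, 27.80). The virtual corner opposite L is at (61.20, 27.80). Since A1 is tangent to BF there, UF ⟂ BF and tangency of A1 to ZP means the radius UZ is perpendicular to ZP, with radius 11.0, so the center U sits 11.0 in from both sides at U = (50.20, 16.80). That places the tangent points at F = (61.20, 16.80) on BF and Z = (50.20, 27.80) on ZP. Then |LF| = |F − L| = 63.46.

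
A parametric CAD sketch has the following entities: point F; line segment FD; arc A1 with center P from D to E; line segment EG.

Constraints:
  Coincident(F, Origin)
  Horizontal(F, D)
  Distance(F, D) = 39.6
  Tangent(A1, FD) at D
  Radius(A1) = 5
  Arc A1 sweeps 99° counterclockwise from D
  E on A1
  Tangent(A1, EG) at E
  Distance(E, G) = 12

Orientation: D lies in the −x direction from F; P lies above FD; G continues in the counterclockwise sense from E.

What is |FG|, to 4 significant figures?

40.57

F is at the origin; F and D share the same y with |FD| = 39.6 and D on the −x side, so D = (-39.60, 0.000). The tangent condition forces PD to be normal to FD, so P = D + (0, 5) = (-39.60, 5.000). On A1, D sits at bearing -90° from P; a 99° counterclockwise sweep puts E at bearing 9°, so E = P + 5.0·(cos 9°, sin 9°) = (-34.66, 5.782). A1 meets EG tangentially, so PE is at right angles to EG, so EG runs along (−sin 9°, cos 9°); with |EG| = 12.0, G = (-36.54, 17.63). Then |FG| = |G − F| = 40.57.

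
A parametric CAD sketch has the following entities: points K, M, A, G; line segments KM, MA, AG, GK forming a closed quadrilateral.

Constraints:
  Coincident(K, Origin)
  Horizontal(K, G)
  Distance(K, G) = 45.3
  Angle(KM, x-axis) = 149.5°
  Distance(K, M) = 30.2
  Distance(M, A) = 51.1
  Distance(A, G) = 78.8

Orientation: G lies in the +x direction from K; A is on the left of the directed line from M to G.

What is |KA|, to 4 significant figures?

61.58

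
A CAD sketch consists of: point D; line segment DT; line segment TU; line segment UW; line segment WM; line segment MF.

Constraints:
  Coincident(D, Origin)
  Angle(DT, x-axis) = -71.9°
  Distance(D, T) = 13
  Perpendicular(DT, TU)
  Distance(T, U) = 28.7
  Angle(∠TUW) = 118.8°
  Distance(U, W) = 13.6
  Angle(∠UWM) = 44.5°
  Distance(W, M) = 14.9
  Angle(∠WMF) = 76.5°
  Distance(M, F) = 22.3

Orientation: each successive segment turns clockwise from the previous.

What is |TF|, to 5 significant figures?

34.236

∠UWM = 44.5° gives WM at 1.4000° from the x-axis; with |WM| = 14.9, M = (-18.276, -11.617). ∠WMF = 76.5° gives MF at -102.10° from the x-axis; with |MF| = 22.3, F = (-22.950, -33.421). Then |TF| = |F − T| = 34.236.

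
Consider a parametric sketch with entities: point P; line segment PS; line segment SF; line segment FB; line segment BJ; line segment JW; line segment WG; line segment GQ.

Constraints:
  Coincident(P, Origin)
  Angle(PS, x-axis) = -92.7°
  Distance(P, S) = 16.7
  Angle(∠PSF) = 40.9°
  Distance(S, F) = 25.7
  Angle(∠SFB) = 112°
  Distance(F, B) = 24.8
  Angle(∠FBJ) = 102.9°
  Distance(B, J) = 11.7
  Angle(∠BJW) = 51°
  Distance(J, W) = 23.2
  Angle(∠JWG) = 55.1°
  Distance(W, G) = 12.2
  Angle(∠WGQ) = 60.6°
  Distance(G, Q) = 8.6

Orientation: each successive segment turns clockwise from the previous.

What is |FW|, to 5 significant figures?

6.6860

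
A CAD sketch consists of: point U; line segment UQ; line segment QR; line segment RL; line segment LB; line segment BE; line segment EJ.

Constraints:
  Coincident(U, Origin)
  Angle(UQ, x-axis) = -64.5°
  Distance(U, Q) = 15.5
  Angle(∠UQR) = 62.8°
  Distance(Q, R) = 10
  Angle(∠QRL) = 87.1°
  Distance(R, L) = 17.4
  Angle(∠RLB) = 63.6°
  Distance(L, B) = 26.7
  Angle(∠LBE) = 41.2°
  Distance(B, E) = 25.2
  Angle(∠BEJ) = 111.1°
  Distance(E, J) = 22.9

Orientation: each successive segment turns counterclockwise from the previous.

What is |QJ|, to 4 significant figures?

29.38

U is at the origin; UQ runs at -64.5° with length 15.5, so Q = (6.673, -13.99). ∠UQR = 62.8° gives QR at 52.70° from the x-axis; with |QR| = 10.0, R = (12.73, -6.035). ∠QRL = 87.1° gives RL at 145.6° from the x-axis; with |RL| = 17.4, L = (-1.624, 3.795). ∠RLB = 63.6° gives LB at -98.00° from the x-axis; with |LB| = 26.7, B = (-5.340, -22.65). ∠LBE = 41.2° gives BE at 40.80° from the x-axis; with |BE| = 25.2, E = (13.74, -6.179). ∠BEJ = 111.1° gives EJ at 109.7° from the x-axis; with |EJ| = 22.9, J = (6.017, 15.38). Then |QJ| = |J − Q| = 29.38.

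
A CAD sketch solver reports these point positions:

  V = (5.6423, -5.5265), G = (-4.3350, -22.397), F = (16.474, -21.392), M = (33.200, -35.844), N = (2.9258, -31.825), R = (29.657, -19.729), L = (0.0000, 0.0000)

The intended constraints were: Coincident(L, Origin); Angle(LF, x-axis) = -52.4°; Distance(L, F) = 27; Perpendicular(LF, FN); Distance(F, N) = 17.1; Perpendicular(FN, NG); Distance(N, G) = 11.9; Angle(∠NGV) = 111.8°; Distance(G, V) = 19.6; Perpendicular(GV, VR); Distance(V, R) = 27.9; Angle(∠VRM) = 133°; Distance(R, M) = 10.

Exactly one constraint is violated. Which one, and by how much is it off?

Distance(R, M) = 10 — off by 6.50.

L = (0.00, 0.00) ✓; LF at -52.40° ✓; |LF| = 27.00 ✓; ∠(LF, FN) = 90.00° ✓; |FN| = 17.10 ✓; ∠(FN, NG) = 90.00° ✓; |NG| = 11.90 ✓; ∠NGV = 111.8° ✓; |GV| = 19.60 ✓; ∠(GV, VR) = 90.00° ✓; |VR| = 27.90 ✓; ∠VRM = 133.0° ✓; |RM| = 16.50 ✗.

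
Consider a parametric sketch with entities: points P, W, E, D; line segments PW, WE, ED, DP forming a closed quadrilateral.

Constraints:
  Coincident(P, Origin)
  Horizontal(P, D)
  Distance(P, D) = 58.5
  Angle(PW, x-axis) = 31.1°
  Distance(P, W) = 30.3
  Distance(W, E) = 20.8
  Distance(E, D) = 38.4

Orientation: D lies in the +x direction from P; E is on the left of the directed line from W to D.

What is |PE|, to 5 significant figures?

50.097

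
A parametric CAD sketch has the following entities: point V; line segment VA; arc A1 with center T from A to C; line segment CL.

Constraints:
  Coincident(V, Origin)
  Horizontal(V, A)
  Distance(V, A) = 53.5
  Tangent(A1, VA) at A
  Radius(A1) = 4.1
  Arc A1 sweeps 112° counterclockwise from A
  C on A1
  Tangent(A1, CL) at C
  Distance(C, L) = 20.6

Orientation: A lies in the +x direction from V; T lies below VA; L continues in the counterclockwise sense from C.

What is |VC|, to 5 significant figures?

50.017

V is at the origin; VA is horizontal with |VA| = 53.5 and A on the +x side, so A = (53.500, 0.0000). Tangency of A1 to VA means the radius TA is perpendicular to VA, so T = A + (0, -4.1) = (53.500, -4.1000). On A1, A sits at bearing 90° from T; a 112° counterclockwise sweep puts C at bearing 202°, so C = T + 4.1·(cos 202°, sin 202°) = (49.699, -5.6359). Then |VC| = |C − V| = 50.017.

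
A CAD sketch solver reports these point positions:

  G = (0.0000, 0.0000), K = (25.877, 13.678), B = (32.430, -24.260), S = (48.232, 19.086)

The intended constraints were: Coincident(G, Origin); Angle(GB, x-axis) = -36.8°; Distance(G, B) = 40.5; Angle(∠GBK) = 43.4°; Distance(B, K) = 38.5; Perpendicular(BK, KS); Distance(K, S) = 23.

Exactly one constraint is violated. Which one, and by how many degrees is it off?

Perpendicular(BK, KS) — off by 3.80°.

G = (0.00, 0.00) ✓; GB at -36.80° ✓; |GB| = 40.50 ✓; ∠GBK = 43.40° ✓; |BK| = 38.50 ✓; ∠(BK, KS) = 86.20° ✗; |KS| = 23.00 ✓.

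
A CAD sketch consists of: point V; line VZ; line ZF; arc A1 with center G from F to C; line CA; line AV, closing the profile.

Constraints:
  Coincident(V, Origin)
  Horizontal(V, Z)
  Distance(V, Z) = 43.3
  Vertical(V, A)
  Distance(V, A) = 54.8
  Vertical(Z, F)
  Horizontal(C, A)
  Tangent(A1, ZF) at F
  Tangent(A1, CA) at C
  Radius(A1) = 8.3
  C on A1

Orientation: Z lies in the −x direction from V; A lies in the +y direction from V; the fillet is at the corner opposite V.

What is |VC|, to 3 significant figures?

65.0

V is at the origin; VZ is horizontal with |VZ| = 43.3 and Z on the −x side, so Z = (-43.3, 0.00). V and A share the same x with |VA| = 54.8 and A on the +y side, so A = (0.00, 54.8). The virtual corner opposite V is at (-43.3, 54.8). A1 meets ZF tangentially, so GF is at right angles to ZF and the tangent condition forces GC to be normal to CA, with radius 8.3, so the center G sits 8.3 in from both sides at G = (-35.0, 46.5). That places the tangent points at F = (-43.3, 46.5) on ZF and C = (-35.0, 54.8) on CA. Then |VC| = |C − V| = 65.0.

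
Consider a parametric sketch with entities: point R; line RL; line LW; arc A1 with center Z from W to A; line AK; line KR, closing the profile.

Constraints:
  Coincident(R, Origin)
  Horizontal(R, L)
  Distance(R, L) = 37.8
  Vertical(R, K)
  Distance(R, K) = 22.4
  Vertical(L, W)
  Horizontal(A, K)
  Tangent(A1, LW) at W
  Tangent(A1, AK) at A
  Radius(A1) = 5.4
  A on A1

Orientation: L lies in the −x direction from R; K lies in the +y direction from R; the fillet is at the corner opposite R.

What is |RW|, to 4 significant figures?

41.45

R is at the origin; RL is horizontal with |RL| = 37.8 and L on the −x side, so L = (-37.80, 0.000). RK is vertical with |RK| = 22.4 and K on the +y side, so K = (0.000, 22.40). The virtual corner opposite R is at (-37.80, 22.40). Since A1 is tangent to LW there, ZW ⟂ LW and the tangent condition forces ZA to be normal to AK, with radius 5.4, so the center Z sits 5.4 in from both sides at Z = (-32.40, 17.00). That places the tangent points at W = (-37.80, 17.00) on LW and A = (-32.40, 22.40) on AK. Then |RW| = |W − R| = 41.45.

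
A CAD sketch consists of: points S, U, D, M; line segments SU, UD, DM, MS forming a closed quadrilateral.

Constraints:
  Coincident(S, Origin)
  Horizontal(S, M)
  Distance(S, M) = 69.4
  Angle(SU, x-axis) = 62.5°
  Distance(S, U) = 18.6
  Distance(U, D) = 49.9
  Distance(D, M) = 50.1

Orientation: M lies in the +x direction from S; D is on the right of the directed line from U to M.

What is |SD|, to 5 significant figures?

40.911

S is at the origin; SM is horizontal with |SM| = 69.4 and M in +x, so M = (69.4, 0). SU runs at 62.5° with |SU| = 18.6, so U = (8.5885, 16.498). D is determined by |UD| = 49.9 and |DM| = 50.1 together: it lies at the intersection of circle(U, 49.9) and circle(M, 50.1). With |UM| = 63.010, the foot of the radical line on UM is 31.346 from U and the perpendicular offset is √(49.9² − 31.346²) = 38.826. Taking the right-of-UM solution: D = (28.675, -29.180).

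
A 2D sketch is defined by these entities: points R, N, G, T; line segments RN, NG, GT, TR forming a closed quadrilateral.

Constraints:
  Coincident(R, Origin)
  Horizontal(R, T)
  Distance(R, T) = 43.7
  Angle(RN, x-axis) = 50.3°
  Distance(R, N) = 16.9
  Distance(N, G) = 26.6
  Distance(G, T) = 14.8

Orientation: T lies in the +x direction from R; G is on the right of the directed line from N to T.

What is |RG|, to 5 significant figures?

30.438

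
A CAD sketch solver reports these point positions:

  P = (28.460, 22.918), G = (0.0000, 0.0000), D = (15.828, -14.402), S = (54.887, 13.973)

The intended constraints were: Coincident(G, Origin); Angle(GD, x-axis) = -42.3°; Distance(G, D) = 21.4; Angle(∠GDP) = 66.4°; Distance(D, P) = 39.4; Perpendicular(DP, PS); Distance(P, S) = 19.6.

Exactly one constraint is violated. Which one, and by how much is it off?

Distance(P, S) = 19.6 — off by 8.30.

G = (0.00, 0.00) ✓; GD at -42.30° ✓; |GD| = 21.40 ✓; ∠GDP = 66.40° ✓; |DP| = 39.40 ✓; ∠(DP, PS) = 90.00° ✓; |PS| = 27.90 ✗.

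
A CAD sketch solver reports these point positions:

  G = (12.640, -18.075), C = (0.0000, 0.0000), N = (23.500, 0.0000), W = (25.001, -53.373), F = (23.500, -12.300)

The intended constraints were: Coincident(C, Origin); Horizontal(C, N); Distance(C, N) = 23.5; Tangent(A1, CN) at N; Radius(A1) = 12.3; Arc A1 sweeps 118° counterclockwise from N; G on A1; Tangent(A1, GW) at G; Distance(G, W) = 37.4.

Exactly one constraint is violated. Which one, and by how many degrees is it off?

Tangent(A1, GW) at G — off by 8.70°.

C = (0.00, 0.00) ✓; C.y = 0.00, N.y = 0.00 ✓; |CN| = 23.50 ✓; ∠(FN, NC) = 90.00° ✓; |FN| = 12.30 ✓; bearing(F→G) − bearing(F→N) = 118.0° ✓; |FG| = 12.30 ✓; ∠(FG, GW) = 98.70° ✗; |GW| = 37.40 ✓.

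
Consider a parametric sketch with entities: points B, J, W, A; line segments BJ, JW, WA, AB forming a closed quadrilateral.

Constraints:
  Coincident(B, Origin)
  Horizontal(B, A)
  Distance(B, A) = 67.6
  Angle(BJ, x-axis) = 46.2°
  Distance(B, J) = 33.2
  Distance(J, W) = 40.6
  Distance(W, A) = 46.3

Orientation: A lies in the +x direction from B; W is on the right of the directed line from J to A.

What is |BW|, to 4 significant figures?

29.50

B is at the origin; B and A share the same y with |BA| = 67.6 and A in +x, so A = (67.6, 0). BJ runs at 46.2° with |BJ| = 33.2, so J = (22.98, 23.96). W is determined by |JW| = 40.6 and |WA| = 46.3 together: it lies at the intersection of circle(J, 40.6) and circle(A, 46.3). With |JA| = 50.65, the foot of the radical line on JA is 20.43 from J and the perpendicular offset is √(40.6² − 20.43²) = 35.08. Taking the right-of-JA solution: W = (24.38, -16.61).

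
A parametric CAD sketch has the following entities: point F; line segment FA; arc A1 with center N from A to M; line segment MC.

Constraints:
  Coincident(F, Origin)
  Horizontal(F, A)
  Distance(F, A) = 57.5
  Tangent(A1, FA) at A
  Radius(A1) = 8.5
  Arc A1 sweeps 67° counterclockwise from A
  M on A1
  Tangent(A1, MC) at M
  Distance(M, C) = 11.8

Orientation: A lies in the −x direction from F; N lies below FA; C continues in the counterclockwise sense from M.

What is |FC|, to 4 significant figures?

71.75

F is at the origin; FA is horizontal with |FA| = 57.5 and A on the −x side, so A = (-57.50, 0.000). Tangency of A1 to FA means the radius NA is perpendicular to FA, so N = A + (0, -8.5) = (-57.50, -8.500). On A1, A sits at bearing 90° from N; a 67° counterclockwise sweep puts M at bearing 157°, so M = N + 8.5·(cos 157°, sin 157°) = (-65.32, -5.179). A1 meets MC tangentially, so NM is at right angles to MC, so MC runs along (−sin 157°, cos 157°); with |MC| = 11.8, C = (-69.93, -16.04). Then |FC| = |C − F| = 71.75.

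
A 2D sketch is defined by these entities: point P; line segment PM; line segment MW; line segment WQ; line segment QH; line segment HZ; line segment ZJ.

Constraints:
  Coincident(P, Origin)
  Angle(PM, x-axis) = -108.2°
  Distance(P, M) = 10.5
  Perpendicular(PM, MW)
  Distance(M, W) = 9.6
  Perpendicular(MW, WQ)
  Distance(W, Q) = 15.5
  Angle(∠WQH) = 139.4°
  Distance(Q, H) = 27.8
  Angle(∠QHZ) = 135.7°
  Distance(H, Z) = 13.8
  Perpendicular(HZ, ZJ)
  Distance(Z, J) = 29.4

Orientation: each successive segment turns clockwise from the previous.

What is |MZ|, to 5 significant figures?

43.885

∠WQH = 139.4° gives QH at 31.200° from the x-axis; with |QH| = 27.8, H = (16.221, 22.149). ∠QHZ = 135.7° gives HZ at -13.100° from the x-axis; with |HZ| = 13.8, Z = (29.662, 19.022). Then |MZ| = |Z − M| = 43.885.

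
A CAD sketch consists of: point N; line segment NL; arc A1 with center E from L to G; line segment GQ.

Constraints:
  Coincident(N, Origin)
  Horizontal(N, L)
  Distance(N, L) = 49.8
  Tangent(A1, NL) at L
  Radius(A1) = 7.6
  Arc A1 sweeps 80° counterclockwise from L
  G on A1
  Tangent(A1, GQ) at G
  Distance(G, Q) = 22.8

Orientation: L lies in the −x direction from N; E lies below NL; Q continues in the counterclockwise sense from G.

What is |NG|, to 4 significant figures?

57.63

N is at the origin; NL is horizontal with |NL| = 49.8 and L on the −x side, so L = (-49.80, 0.000). The tangent condition forces EL to be normal to NL, so E = L + (0, -7.6) = (-49.80, -7.600). On A1, L sits at bearing 90° from E; an 80° counterclockwise sweep puts G at bearing 170°, so G = E + 7.6·(cos 170°, sin 170°) = (-57.28, -6.280). Then |NG| = |G − N| = 57.63.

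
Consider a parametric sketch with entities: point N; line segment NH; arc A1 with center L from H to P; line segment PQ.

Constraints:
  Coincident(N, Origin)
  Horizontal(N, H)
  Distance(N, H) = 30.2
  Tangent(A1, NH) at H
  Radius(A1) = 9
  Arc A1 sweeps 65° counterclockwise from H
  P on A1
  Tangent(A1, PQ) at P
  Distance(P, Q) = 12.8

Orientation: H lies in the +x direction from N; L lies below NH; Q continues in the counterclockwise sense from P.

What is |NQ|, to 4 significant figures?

23.64

N is at the origin; NH is horizontal with |NH| = 30.2 and H on the +x side, so H = (30.20, 0.000). Tangency of A1 to NH means the radius LH is perpendicular to NH, so L = H + (0, -9) = (30.20, -9.000). On A1, H sits at bearing 90° from L; a 65° counterclockwise sweep puts P at bearing 155°, so P = L + 9.0·(cos 155°, sin 155°) = (22.04, -5.196). Tangency of A1 to PQ means the radius LP is perpendicular to PQ, so PQ runs along (−sin 155°, cos 155°); with |PQ| = 12.8, Q = (16.63, -16.80). Then |NQ| = |Q − N| = 23.64.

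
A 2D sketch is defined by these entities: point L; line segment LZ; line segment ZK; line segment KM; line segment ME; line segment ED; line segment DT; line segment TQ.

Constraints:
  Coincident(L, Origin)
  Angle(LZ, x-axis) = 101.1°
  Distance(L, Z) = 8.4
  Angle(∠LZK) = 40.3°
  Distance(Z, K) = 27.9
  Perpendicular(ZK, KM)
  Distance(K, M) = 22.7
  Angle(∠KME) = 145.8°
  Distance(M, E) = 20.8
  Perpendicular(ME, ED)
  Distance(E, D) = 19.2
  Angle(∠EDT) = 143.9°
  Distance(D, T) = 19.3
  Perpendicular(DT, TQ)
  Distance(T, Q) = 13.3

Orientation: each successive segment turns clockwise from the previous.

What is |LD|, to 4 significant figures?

24.45

L is at the origin; LZ runs at 101.1° with length 8.4, so Z = (-1.617, 8.243). ∠LZK = 40.3° gives ZK at -38.60° from the x-axis; with |ZK| = 27.9, K = (20.19, -9.163). The perpendicularity gives KM at right angles to ZK, so KM runs at -128.6°; with |KM| = 22.7, M = (6.025, -26.90). ∠KME = 145.8° gives ME at -162.8° from the x-axis; with |ME| = 20.8, E = (-13.84, -33.05). ME ⟂ ED, so ED runs at 107.2°; with |ED| = 19.2, D = (-19.52, -14.71). Then |LD| = |D − L| = 24.45.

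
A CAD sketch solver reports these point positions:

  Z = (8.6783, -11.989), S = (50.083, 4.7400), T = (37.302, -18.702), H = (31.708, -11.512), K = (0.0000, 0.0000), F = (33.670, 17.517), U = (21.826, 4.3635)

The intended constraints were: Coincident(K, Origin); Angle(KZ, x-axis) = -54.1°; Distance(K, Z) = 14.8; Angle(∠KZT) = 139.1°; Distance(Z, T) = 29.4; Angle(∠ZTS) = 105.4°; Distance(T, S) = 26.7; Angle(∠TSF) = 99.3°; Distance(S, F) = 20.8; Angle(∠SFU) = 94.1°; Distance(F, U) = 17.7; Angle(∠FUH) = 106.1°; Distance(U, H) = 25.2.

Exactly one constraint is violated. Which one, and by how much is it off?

Distance(U, H) = 25.2 — off by 6.50.

K = (0.00, 0.00) ✓; KZ at -54.10° ✓; |KZ| = 14.80 ✓; ∠KZT = 139.1° ✓; |ZT| = 29.40 ✓; ∠ZTS = 105.4° ✓; |TS| = 26.70 ✓; ∠TSF = 99.30° ✓; |SF| = 20.80 ✓; ∠SFU = 94.10° ✓; |FU| = 17.70 ✓; ∠FUH = 106.1° ✓; |UH| = 18.70 ✗.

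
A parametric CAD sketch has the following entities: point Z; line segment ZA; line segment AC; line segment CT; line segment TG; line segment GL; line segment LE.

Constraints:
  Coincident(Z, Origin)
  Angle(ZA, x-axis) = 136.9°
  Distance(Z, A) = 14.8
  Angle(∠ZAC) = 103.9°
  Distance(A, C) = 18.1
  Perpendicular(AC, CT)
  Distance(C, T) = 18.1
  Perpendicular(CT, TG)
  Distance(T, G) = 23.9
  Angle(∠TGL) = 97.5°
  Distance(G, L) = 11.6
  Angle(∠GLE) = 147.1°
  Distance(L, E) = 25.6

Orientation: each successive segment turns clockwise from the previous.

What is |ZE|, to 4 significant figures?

31.73

Z is at the origin; ZA runs at 136.9° with length 14.8, so A = (-10.81, 10.11). ∠ZAC = 103.9° gives AC at 60.80° from the x-axis; with |AC| = 18.1, C = (-1.976, 25.91). The perpendicularity gives CT at right angles to AC, so CT runs at -29.20°; with |CT| = 18.1, T = (13.82, 17.08). The perpendicularity gives TG at right angles to CT, so TG runs at -119.2°; with |TG| = 23.9, G = (2.164, -3.781). ∠TGL = 97.5° gives GL at 158.3° from the x-axis; with |GL| = 11.6, L = (-8.614, 0.5083). ∠GLE = 147.1° gives LE at 125.4° from the x-axis; with |LE| = 25.6, E = (-23.44, 21.38). Then |ZE| = |E − Z| = 31.73.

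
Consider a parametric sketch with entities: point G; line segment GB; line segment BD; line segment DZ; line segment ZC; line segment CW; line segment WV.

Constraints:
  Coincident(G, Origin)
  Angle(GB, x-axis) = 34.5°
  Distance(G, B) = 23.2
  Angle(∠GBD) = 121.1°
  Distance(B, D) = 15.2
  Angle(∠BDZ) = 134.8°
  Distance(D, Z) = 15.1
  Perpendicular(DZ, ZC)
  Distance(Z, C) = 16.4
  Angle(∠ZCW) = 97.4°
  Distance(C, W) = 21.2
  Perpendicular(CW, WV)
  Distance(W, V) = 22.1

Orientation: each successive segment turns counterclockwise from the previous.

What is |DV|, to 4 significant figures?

9.202

G is at the origin; GB runs at 34.5° with length 23.2, so B = (19.12, 13.14). ∠GBD = 121.1° gives BD at 93.40° from the x-axis; with |BD| = 15.2, D = (18.22, 28.31). ∠BDZ = 134.8° gives DZ at 138.6° from the x-axis; with |DZ| = 15.1, Z = (6.892, 38.30). The perpendicularity gives ZC at right angles to DZ, so ZC runs at -131.4°; with |ZC| = 16.4, C = (-3.954, 26.00). ∠ZCW = 97.4° gives CW at -48.80° from the x-axis; with |CW| = 21.2, W = (10.01, 10.05). CW ⟂ WV, so WV runs at 41.20°; with |WV| = 22.1, V = (26.64, 24.60). Then |DV| = |V − D| = 9.202.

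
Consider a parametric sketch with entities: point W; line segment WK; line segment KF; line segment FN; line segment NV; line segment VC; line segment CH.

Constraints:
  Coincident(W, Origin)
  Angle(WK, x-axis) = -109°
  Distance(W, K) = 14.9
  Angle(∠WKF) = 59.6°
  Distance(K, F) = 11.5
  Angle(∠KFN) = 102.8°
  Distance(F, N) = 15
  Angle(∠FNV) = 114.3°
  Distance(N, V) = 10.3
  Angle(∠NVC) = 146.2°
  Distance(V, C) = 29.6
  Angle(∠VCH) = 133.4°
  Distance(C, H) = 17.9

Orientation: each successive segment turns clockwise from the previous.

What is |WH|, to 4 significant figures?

43.59

∠NVC = 146.2° gives VC at -46.10° from the x-axis; with |VC| = 29.6, C = (27.20, -16.84). ∠VCH = 133.4° gives CH at -92.70° from the x-axis; with |CH| = 17.9, H = (26.35, -34.72). Then |WH| = |H − W| = 43.59.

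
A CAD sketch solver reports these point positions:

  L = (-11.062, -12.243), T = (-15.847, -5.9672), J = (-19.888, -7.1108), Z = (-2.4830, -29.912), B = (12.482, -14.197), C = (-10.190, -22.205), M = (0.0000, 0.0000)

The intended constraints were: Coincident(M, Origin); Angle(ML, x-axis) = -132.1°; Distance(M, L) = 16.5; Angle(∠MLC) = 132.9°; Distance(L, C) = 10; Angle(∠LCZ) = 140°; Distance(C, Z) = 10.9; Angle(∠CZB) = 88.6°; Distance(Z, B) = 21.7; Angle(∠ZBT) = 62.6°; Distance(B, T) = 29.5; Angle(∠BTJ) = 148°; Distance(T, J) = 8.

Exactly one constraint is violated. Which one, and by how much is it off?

Distance(T, J) = 8 — off by 3.80.

M = (0.00, 0.00) ✓; ML at -132.1° ✓; |ML| = 16.50 ✓; ∠MLC = 132.9° ✓; |LC| = 10.00 ✓; ∠LCZ = 140.0° ✓; |CZ| = 10.90 ✓; ∠CZB = 88.60° ✓; |ZB| = 21.70 ✓; ∠ZBT = 62.60° ✓; |BT| = 29.50 ✓; ∠BTJ = 148.0° ✓; |TJ| = 4.200 ✗.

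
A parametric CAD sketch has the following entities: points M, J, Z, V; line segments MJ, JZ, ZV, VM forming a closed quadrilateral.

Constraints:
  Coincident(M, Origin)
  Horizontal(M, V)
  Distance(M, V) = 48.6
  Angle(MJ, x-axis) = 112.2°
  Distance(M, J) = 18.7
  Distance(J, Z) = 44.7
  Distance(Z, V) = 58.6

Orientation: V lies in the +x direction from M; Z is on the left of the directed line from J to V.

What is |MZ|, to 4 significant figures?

56.06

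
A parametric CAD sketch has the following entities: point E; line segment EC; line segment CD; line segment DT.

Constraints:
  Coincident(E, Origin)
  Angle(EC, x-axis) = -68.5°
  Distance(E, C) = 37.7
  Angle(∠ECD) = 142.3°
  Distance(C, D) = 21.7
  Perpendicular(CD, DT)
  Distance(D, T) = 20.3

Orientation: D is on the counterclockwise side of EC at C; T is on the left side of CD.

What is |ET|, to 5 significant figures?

51.603

E is at the origin; EC runs at -68.5° with length 37.7, so C = 37.7·(cos -68.5°, sin -68.5°) = (13.817, -35.077). ∠ECD = 142.3°, so CD runs at -68.5° + (180° − 142.3°) = -30.800° from the x-axis; with |CD| = 21.7, D = C + 21.7·(cos -30.800°, sin -30.800°) = (32.457, -46.188). The perpendicularity gives DT at right angles to CD; with |DT| = 20.3 on the left of CD, T = D + 20.3·(0.51204, 0.85896) = (42.851, -28.751). Then |ET| = |T − E| = 51.603.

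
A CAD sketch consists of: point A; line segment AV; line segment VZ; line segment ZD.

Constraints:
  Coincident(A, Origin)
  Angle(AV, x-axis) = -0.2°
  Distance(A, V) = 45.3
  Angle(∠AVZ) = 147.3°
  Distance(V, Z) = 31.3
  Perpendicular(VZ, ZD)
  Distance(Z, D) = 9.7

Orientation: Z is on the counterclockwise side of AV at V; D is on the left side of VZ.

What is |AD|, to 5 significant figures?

70.975

A is at the origin; AV runs at -0.2° with length 45.3, so V = 45.3·(cos -0.2°, sin -0.2°) = (45.300, -0.15813). ∠AVZ = 147.3°, so VZ runs at -0.2° + (180° − 147.3°) = 32.500° from the x-axis; with |VZ| = 31.3, Z = V + 31.3·(cos 32.500°, sin 32.500°) = (71.698, 16.659). The perpendicularity gives ZD at right angles to VZ; with |ZD| = 9.7 on the left of VZ, D = Z + 9.7·(-0.53730, 0.84339) = (66.486, 24.840). Then |AD| = |D − A| = 70.975.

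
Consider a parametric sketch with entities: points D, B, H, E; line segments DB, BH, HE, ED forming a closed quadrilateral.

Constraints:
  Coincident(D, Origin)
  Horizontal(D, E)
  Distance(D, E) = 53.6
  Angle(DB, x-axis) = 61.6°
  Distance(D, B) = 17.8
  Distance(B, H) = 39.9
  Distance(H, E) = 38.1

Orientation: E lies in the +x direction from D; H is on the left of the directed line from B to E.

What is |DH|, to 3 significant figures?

56.0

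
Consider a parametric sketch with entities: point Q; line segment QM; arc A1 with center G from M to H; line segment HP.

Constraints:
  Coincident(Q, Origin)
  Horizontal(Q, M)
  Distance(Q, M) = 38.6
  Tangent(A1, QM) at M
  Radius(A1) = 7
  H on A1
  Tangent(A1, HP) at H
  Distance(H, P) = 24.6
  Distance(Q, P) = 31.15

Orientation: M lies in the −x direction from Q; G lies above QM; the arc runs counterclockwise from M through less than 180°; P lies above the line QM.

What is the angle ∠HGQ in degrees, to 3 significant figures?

21.7°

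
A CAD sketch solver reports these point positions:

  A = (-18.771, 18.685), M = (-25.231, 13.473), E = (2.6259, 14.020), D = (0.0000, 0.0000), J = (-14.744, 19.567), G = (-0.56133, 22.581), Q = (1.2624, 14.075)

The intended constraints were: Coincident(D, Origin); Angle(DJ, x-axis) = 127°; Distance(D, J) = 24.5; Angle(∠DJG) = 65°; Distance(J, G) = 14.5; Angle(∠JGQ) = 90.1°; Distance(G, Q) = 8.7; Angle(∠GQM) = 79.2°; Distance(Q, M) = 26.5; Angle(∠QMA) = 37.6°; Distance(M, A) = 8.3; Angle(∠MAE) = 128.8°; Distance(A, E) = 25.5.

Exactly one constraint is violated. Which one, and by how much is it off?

Distance(A, E) = 25.5 — off by 3.60.

D = (0.00, 0.00) ✓; DJ at 127.0° ✓; |DJ| = 24.50 ✓; ∠DJG = 65.00° ✓; |JG| = 14.50 ✓; ∠JGQ = 90.10° ✓; |GQ| = 8.699 ✓; ∠GQM = 79.20° ✓; |QM| = 26.50 ✓; ∠QMA = 37.60° ✓; |MA| = 8.300 ✓; ∠MAE = 128.8° ✓; |AE| = 21.90 ✗.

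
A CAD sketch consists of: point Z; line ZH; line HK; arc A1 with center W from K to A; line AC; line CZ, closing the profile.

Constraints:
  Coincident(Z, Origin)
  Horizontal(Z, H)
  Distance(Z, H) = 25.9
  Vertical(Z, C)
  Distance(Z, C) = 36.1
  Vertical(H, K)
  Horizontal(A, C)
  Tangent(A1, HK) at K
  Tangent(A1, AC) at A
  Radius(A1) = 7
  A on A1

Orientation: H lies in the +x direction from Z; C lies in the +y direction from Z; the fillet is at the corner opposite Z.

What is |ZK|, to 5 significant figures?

38.957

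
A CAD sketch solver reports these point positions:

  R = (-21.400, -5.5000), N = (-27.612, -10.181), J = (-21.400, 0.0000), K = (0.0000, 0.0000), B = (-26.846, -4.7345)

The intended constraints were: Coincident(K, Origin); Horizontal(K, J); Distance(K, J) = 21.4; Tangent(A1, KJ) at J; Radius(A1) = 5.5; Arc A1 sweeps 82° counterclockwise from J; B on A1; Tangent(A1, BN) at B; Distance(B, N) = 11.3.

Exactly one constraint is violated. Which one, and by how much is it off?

Distance(B, N) = 11.3 — off by 5.80.

K = (0.00, 0.00) ✓; K.y = 0.00, J.y = 0.00 ✓; |KJ| = 21.40 ✓; ∠(RJ, JK) = 90.00° ✓; |RJ| = 5.500 ✓; bearing(R→B) − bearing(R→J) = 82.00° ✓; |RB| = 5.500 ✓; ∠(RB, BN) = 90.00° ✓; |BN| = 5.500 ✗.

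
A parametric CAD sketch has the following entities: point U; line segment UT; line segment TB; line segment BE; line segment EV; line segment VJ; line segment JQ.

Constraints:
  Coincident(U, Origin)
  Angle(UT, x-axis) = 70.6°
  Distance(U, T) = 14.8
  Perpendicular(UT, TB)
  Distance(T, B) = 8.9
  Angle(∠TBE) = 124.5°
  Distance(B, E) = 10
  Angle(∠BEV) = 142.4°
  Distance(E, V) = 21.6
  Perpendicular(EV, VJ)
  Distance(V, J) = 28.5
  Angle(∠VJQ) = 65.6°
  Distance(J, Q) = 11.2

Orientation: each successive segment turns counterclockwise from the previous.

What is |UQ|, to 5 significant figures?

10.503

The perpendicularity gives VJ at right angles to EV, so VJ runs at -16.300°; with |VJ| = 28.5, J = (9.7335, -17.707). ∠VJQ = 65.6° gives JQ at 98.100° from the x-axis; with |JQ| = 11.2, Q = (8.1554, -6.6186). Then |UQ| = |Q − U| = 10.503.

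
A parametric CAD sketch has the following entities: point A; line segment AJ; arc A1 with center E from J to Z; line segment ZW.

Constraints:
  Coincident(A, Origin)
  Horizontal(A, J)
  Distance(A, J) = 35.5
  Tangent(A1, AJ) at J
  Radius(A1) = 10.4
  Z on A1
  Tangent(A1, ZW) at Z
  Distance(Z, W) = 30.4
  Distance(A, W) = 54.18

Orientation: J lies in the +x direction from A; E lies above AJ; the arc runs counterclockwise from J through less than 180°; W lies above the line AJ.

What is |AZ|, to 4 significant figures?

47.35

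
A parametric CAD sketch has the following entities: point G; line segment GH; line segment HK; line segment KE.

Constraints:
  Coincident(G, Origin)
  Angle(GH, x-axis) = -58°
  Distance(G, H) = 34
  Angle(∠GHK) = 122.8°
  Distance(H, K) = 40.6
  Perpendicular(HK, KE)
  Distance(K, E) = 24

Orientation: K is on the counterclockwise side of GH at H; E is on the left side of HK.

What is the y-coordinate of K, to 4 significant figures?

-29.40

G is at the origin; GH runs at -58.0° with length 34.0, so H = 34.0·(cos -58.0°, sin -58.0°) = (18.02, -28.83). ∠GHK = 122.8°, so HK runs at -58.0° + (180° − 122.8°) = -0.8000° from the x-axis; with |HK| = 40.6, K = H + 40.6·(cos -0.8000°, sin -0.8000°) = (58.61, -29.40). So K.y = -29.40.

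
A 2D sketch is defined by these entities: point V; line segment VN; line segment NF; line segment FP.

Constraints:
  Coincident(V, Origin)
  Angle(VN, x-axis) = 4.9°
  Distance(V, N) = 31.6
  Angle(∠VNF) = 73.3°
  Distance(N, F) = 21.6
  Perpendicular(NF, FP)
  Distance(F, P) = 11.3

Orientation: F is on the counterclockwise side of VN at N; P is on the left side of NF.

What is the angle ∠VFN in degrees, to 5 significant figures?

67.529°

V is at the origin; VN runs at 4.9° with length 31.6, so N = 31.6·(cos 4.9°, sin 4.9°) = (31.485, 2.6992). ∠VNF = 73.3°, so NF runs at 4.9° + (180° − 73.3°) = 111.60° from the x-axis; with |NF| = 21.6, F = N + 21.6·(cos 111.60°, sin 111.60°) = (23.533, 22.782). Then cos ∠VFN = FV·FN / (|FV||FN|), giving 67.529°.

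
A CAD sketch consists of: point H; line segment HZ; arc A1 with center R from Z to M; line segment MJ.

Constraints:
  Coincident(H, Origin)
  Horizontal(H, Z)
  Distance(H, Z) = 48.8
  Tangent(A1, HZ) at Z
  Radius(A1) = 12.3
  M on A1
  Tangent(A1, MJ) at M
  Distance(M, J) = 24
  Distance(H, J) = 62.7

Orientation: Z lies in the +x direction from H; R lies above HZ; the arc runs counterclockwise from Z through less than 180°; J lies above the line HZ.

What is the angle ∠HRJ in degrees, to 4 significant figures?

104.3°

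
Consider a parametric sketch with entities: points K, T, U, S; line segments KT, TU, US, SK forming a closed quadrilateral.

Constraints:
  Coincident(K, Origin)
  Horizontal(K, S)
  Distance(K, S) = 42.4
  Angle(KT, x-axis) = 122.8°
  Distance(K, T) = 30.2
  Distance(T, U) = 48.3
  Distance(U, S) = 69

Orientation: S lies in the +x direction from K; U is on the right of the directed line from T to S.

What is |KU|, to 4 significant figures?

32.04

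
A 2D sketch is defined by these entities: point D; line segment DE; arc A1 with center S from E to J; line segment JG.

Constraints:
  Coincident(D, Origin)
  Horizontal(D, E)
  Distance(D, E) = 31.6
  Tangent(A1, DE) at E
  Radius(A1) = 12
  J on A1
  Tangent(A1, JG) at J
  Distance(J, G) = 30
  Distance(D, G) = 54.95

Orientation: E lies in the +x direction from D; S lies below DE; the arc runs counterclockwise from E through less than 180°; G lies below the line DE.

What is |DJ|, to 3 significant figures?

26.6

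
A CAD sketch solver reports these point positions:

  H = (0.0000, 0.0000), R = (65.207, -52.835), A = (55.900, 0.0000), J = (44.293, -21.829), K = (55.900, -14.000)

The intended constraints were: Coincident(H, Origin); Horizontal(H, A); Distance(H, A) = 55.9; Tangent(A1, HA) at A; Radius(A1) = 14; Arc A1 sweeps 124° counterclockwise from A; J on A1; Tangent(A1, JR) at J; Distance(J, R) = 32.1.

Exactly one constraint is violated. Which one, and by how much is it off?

Distance(J, R) = 32.1 — off by 5.30.

H = (0.00, 0.00) ✓; H.y = 0.00, A.y = 0.00 ✓; |HA| = 55.90 ✓; ∠(KA, AH) = 90.00° ✓; |KA| = 14.00 ✓; bearing(K→J) − bearing(K→A) = 124.0° ✓; |KJ| = 14.00 ✓; ∠(KJ, JR) = 90.00° ✓; |JR| = 37.40 ✗.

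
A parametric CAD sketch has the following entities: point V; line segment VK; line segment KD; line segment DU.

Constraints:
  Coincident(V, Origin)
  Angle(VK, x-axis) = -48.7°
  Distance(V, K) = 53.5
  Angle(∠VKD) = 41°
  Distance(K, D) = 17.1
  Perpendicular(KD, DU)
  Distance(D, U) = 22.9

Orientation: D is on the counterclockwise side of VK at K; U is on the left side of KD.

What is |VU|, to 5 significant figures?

26.280

∠VKD = 41.0°, so KD runs at -48.7° + (180° − 41.0°) = 90.300° from the x-axis; with |KD| = 17.1, D = K + 17.1·(cos 90.300°, sin 90.300°) = (35.221, -23.093). The perpendicularity gives DU at right angles to KD; with |DU| = 22.9 on the left of KD, U = D + 22.9·(-0.99999, -0.0052360) = (12.321, -23.213). Then |VU| = |U − V| = 26.280.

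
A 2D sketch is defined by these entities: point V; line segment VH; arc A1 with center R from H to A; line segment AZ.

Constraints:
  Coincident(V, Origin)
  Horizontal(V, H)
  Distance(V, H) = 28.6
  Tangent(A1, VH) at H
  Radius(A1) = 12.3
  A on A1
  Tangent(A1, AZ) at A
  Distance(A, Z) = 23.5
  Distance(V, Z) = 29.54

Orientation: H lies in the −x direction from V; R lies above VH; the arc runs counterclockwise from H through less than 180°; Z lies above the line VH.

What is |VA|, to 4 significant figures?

18.84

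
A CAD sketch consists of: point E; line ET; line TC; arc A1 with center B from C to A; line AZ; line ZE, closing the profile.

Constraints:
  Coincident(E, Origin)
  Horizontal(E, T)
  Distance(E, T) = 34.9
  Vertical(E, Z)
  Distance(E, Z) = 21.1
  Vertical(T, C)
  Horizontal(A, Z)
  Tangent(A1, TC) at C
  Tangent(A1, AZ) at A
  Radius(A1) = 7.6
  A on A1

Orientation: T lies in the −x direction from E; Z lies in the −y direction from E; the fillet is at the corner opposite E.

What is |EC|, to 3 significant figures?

37.4

The virtual corner opposite E is at (-34.9, -21.1). A1 meets TC tangentially, so BC is at right angles to TC and A1 meets AZ tangentially, so BA is at right angles to AZ, with radius 7.6, so the center B sits 7.6 in from both sides at B = (-27.3, -13.5). That places the tangent points at C = (-34.9, -13.5) on TC and A = (-27.3, -21.1) on AZ. Then |EC| = |C − E| = 37.4.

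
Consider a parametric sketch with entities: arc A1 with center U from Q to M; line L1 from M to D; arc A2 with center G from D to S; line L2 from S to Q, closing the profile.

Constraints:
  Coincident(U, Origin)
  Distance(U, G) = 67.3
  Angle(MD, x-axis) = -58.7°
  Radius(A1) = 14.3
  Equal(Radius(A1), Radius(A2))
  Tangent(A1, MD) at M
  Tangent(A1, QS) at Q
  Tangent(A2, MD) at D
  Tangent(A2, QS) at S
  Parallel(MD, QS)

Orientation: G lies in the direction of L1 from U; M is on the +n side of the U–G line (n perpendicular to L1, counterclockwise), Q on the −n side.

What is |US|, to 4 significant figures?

68.80

The slot axis is L1's direction at -58.7°, so u = (cos -58.7°, sin -58.7°) = (0.5195, -0.8545) and n = (−sin -58.7°, cos -58.7°) = (0.8545, 0.5195). U is at the origin and G lies 67.3 along u from U, so G = 67.3·u = (34.96, -57.51). Tangency of A1 to both parallel lines with radius 14.3 puts M and Q at U ± 14.3·n: M = (12.22, 7.429), Q = (-12.22, -7.429). Equal radii place D and S the same way about G: D = G + 14.3·n = (47.18, -50.08), S = G − 14.3·n = (22.74, -64.93). Then |US| = |S − U| = 68.80.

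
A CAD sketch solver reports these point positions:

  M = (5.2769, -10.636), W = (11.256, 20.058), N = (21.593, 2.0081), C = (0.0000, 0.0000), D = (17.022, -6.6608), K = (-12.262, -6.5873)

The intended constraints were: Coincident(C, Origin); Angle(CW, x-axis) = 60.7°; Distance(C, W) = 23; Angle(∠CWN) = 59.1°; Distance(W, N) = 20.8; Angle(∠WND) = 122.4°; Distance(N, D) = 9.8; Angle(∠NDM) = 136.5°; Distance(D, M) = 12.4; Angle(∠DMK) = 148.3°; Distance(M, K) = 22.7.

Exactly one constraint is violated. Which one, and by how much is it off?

Distance(M, K) = 22.7 — off by 4.70.

C = (0.00, 0.00) ✓; CW at 60.70° ✓; |CW| = 23.00 ✓; ∠CWN = 59.10° ✓; |WN| = 20.80 ✓; ∠WND = 122.4° ✓; |ND| = 9.800 ✓; ∠NDM = 136.5° ✓; |DM| = 12.40 ✓; ∠DMK = 148.3° ✓; |MK| = 18.00 ✗.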